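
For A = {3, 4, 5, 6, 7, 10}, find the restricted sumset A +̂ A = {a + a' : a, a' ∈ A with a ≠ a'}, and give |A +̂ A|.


Restricted sumset: A +̂ A = {a + a' : a ∈ A, a' ∈ A, a ≠ a'}.
Equivalently, take A + A and drop any sum 2a that is achievable ONLY as a + a for a ∈ A (i.e. sums representable only with equal summands).
Enumerate pairs (a, a') with a < a' (symmetric, so each unordered pair gives one sum; this covers all a ≠ a'):
  3 + 4 = 7
  3 + 5 = 8
  3 + 6 = 9
  3 + 7 = 10
  3 + 10 = 13
  4 + 5 = 9
  4 + 6 = 10
  4 + 7 = 11
  4 + 10 = 14
  5 + 6 = 11
  5 + 7 = 12
  5 + 10 = 15
  6 + 7 = 13
  6 + 10 = 16
  7 + 10 = 17
Collected distinct sums: {7, 8, 9, 10, 11, 12, 13, 14, 15, 16, 17}
|A +̂ A| = 11
(Reference bound: |A +̂ A| ≥ 2|A| - 3 for |A| ≥ 2, with |A| = 6 giving ≥ 9.)

|A +̂ A| = 11


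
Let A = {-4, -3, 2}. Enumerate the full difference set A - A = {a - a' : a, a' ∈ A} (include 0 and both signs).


A - A = {a - a' : a, a' ∈ A}.
Compute a - a' for each ordered pair (a, a'):
a = -4: -4--4=0, -4--3=-1, -4-2=-6
a = -3: -3--4=1, -3--3=0, -3-2=-5
a = 2: 2--4=6, 2--3=5, 2-2=0
Collecting distinct values (and noting 0 appears from a-a):
A - A = {-6, -5, -1, 0, 1, 5, 6}
|A - A| = 7

A - A = {-6, -5, -1, 0, 1, 5, 6}


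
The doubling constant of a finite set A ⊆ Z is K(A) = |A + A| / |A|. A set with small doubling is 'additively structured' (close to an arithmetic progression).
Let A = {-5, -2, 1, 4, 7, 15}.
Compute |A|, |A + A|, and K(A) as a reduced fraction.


|A| = 6.
Compute A + A by enumerating all 36 pairs.
A + A = {-10, -7, -4, -1, 2, 5, 8, 10, 11, 13, 14, 16, 19, 22, 30}, so |A + A| = 15.
K = |A + A| / |A| = 15/6 = 5/2 ≈ 2.5000.
Reference: AP of size 6 gives K = 11/6 ≈ 1.8333; a fully generic set of size 6 gives K ≈ 3.5000.

|A| = 6, |A + A| = 15, K = 15/6 = 5/2.


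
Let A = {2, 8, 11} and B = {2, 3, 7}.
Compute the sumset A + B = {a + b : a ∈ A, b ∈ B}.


A + B = {a + b : a ∈ A, b ∈ B}.
Enumerate all |A|·|B| = 3·3 = 9 pairs (a, b) and collect distinct sums.
a = 2: 2+2=4, 2+3=5, 2+7=9
a = 8: 8+2=10, 8+3=11, 8+7=15
a = 11: 11+2=13, 11+3=14, 11+7=18
Collecting distinct sums: A + B = {4, 5, 9, 10, 11, 13, 14, 15, 18}
|A + B| = 9

A + B = {4, 5, 9, 10, 11, 13, 14, 15, 18}


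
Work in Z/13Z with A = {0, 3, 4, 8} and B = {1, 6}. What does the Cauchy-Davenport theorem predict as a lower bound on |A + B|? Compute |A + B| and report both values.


Cauchy-Davenport: |A + B| ≥ min(p, |A| + |B| - 1) for A, B nonempty in Z/pZ.
|A| = 4, |B| = 2, p = 13.
CD lower bound = min(13, 4 + 2 - 1) = min(13, 5) = 5.
Compute A + B mod 13 directly:
a = 0: 0+1=1, 0+6=6
a = 3: 3+1=4, 3+6=9
a = 4: 4+1=5, 4+6=10
a = 8: 8+1=9, 8+6=1
A + B = {1, 4, 5, 6, 9, 10}, so |A + B| = 6.
Verify: 6 ≥ 5? Yes ✓.

CD lower bound = 5, actual |A + B| = 6.


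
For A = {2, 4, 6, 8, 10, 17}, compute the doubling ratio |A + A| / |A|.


|A| = 6.
Compute A + A by enumerating all 36 pairs.
A + A = {4, 6, 8, 10, 12, 14, 16, 18, 19, 20, 21, 23, 25, 27, 34}, so |A + A| = 15.
K = |A + A| / |A| = 15/6 = 5/2 ≈ 2.5000.
Reference: AP of size 6 gives K = 11/6 ≈ 1.8333; a fully generic set of size 6 gives K ≈ 3.5000.

|A| = 6, |A + A| = 15, K = 15/6 = 5/2.


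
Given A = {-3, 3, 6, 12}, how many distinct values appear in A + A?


A + A = {a + a' : a, a' ∈ A}; |A| = 4.
General bounds: 2|A| - 1 ≤ |A + A| ≤ |A|(|A|+1)/2, i.e. 7 ≤ |A + A| ≤ 10.
Lower bound 2|A|-1 is attained iff A is an arithmetic progression.
Enumerate sums a + a' for a ≤ a' (symmetric, so this suffices):
a = -3: -3+-3=-6, -3+3=0, -3+6=3, -3+12=9
a = 3: 3+3=6, 3+6=9, 3+12=15
a = 6: 6+6=12, 6+12=18
a = 12: 12+12=24
Distinct sums: {-6, 0, 3, 6, 9, 12, 15, 18, 24}
|A + A| = 9

|A + A| = 9


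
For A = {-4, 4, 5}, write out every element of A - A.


A - A = {a - a' : a, a' ∈ A}.
Compute a - a' for each ordered pair (a, a'):
a = -4: -4--4=0, -4-4=-8, -4-5=-9
a = 4: 4--4=8, 4-4=0, 4-5=-1
a = 5: 5--4=9, 5-4=1, 5-5=0
Collecting distinct values (and noting 0 appears from a-a):
A - A = {-9, -8, -1, 0, 1, 8, 9}
|A - A| = 7

A - A = {-9, -8, -1, 0, 1, 8, 9}


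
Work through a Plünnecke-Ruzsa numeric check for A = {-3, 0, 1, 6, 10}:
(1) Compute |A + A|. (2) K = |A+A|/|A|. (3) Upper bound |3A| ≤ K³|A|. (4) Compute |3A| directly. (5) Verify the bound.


|A| = 5.
Step 1: Compute A + A by enumerating all 25 pairs.
A + A = {-6, -3, -2, 0, 1, 2, 3, 6, 7, 10, 11, 12, 16, 20}, so |A + A| = 14.
Step 2: Doubling constant K = |A + A|/|A| = 14/5 = 14/5 ≈ 2.8000.
Step 3: Plünnecke-Ruzsa gives |3A| ≤ K³·|A| = (2.8000)³ · 5 ≈ 109.7600.
Step 4: Compute 3A = A + A + A directly by enumerating all triples (a,b,c) ∈ A³; |3A| = 27.
Step 5: Check 27 ≤ 109.7600? Yes ✓.

K = 14/5, Plünnecke-Ruzsa bound K³|A| ≈ 109.7600, |3A| = 27, inequality holds.


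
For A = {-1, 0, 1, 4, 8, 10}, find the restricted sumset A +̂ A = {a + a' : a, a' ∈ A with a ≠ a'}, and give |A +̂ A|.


Restricted sumset: A +̂ A = {a + a' : a ∈ A, a' ∈ A, a ≠ a'}.
Equivalently, take A + A and drop any sum 2a that is achievable ONLY as a + a for a ∈ A (i.e. sums representable only with equal summands).
Enumerate pairs (a, a') with a < a' (symmetric, so each unordered pair gives one sum; this covers all a ≠ a'):
  -1 + 0 = -1
  -1 + 1 = 0
  -1 + 4 = 3
  -1 + 8 = 7
  -1 + 10 = 9
  0 + 1 = 1
  0 + 4 = 4
  0 + 8 = 8
  0 + 10 = 10
  1 + 4 = 5
  1 + 8 = 9
  1 + 10 = 11
  4 + 8 = 12
  4 + 10 = 14
  8 + 10 = 18
Collected distinct sums: {-1, 0, 1, 3, 4, 5, 7, 8, 9, 10, 11, 12, 14, 18}
|A +̂ A| = 14
(Reference bound: |A +̂ A| ≥ 2|A| - 3 for |A| ≥ 2, with |A| = 6 giving ≥ 9.)

|A +̂ A| = 14


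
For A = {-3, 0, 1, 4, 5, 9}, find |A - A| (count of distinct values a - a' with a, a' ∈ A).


A - A = {a - a' : a, a' ∈ A}; |A| = 6.
Bounds: 2|A|-1 ≤ |A - A| ≤ |A|² - |A| + 1, i.e. 11 ≤ |A - A| ≤ 31.
Note: 0 ∈ A - A always (from a - a). The set is symmetric: if d ∈ A - A then -d ∈ A - A.
Enumerate nonzero differences d = a - a' with a > a' (then include -d):
Positive differences: {1, 3, 4, 5, 7, 8, 9, 12}
Full difference set: {0} ∪ (positive diffs) ∪ (negative diffs).
|A - A| = 1 + 2·8 = 17 (matches direct enumeration: 17).

|A - A| = 17


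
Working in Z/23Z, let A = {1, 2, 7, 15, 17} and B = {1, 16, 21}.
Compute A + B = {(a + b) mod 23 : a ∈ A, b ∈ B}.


Work in Z/23Z: reduce every sum a + b modulo 23.
Enumerate all 15 pairs:
a = 1: 1+1=2, 1+16=17, 1+21=22
a = 2: 2+1=3, 2+16=18, 2+21=0
a = 7: 7+1=8, 7+16=0, 7+21=5
a = 15: 15+1=16, 15+16=8, 15+21=13
a = 17: 17+1=18, 17+16=10, 17+21=15
Distinct residues collected: {0, 2, 3, 5, 8, 10, 13, 15, 16, 17, 18, 22}
|A + B| = 12 (out of 23 total residues).

A + B = {0, 2, 3, 5, 8, 10, 13, 15, 16, 17, 18, 22}


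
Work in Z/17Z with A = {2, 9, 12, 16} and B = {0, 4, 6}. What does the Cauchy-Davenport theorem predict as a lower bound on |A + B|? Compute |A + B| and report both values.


Cauchy-Davenport: |A + B| ≥ min(p, |A| + |B| - 1) for A, B nonempty in Z/pZ.
|A| = 4, |B| = 3, p = 17.
CD lower bound = min(17, 4 + 3 - 1) = min(17, 6) = 6.
Compute A + B mod 17 directly:
a = 2: 2+0=2, 2+4=6, 2+6=8
a = 9: 9+0=9, 9+4=13, 9+6=15
a = 12: 12+0=12, 12+4=16, 12+6=1
a = 16: 16+0=16, 16+4=3, 16+6=5
A + B = {1, 2, 3, 5, 6, 8, 9, 12, 13, 15, 16}, so |A + B| = 11.
Verify: 11 ≥ 6? Yes ✓.

CD lower bound = 6, actual |A + B| = 11.


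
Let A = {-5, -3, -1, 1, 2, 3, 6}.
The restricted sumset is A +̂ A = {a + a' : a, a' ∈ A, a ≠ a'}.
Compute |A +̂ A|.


Restricted sumset: A +̂ A = {a + a' : a ∈ A, a' ∈ A, a ≠ a'}.
Equivalently, take A + A and drop any sum 2a that is achievable ONLY as a + a for a ∈ A (i.e. sums representable only with equal summands).
Enumerate pairs (a, a') with a < a' (symmetric, so each unordered pair gives one sum; this covers all a ≠ a'):
  -5 + -3 = -8
  -5 + -1 = -6
  -5 + 1 = -4
  -5 + 2 = -3
  -5 + 3 = -2
  -5 + 6 = 1
  -3 + -1 = -4
  -3 + 1 = -2
  -3 + 2 = -1
  -3 + 3 = 0
  -3 + 6 = 3
  -1 + 1 = 0
  -1 + 2 = 1
  -1 + 3 = 2
  -1 + 6 = 5
  1 + 2 = 3
  1 + 3 = 4
  1 + 6 = 7
  2 + 3 = 5
  2 + 6 = 8
  3 + 6 = 9
Collected distinct sums: {-8, -6, -4, -3, -2, -1, 0, 1, 2, 3, 4, 5, 7, 8, 9}
|A +̂ A| = 15
(Reference bound: |A +̂ A| ≥ 2|A| - 3 for |A| ≥ 2, with |A| = 7 giving ≥ 11.)

|A +̂ A| = 15


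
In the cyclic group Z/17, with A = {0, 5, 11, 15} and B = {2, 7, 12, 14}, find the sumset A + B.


Work in Z/17Z: reduce every sum a + b modulo 17.
Enumerate all 16 pairs:
a = 0: 0+2=2, 0+7=7, 0+12=12, 0+14=14
a = 5: 5+2=7, 5+7=12, 5+12=0, 5+14=2
a = 11: 11+2=13, 11+7=1, 11+12=6, 11+14=8
a = 15: 15+2=0, 15+7=5, 15+12=10, 15+14=12
Distinct residues collected: {0, 1, 2, 5, 6, 7, 8, 10, 12, 13, 14}
|A + B| = 11 (out of 17 total residues).

A + B = {0, 1, 2, 5, 6, 7, 8, 10, 12, 13, 14}


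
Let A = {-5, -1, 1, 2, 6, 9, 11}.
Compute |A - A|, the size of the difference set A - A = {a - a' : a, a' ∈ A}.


A - A = {a - a' : a, a' ∈ A}; |A| = 7.
Bounds: 2|A|-1 ≤ |A - A| ≤ |A|² - |A| + 1, i.e. 13 ≤ |A - A| ≤ 43.
Note: 0 ∈ A - A always (from a - a). The set is symmetric: if d ∈ A - A then -d ∈ A - A.
Enumerate nonzero differences d = a - a' with a > a' (then include -d):
Positive differences: {1, 2, 3, 4, 5, 6, 7, 8, 9, 10, 11, 12, 14, 16}
Full difference set: {0} ∪ (positive diffs) ∪ (negative diffs).
|A - A| = 1 + 2·14 = 29 (matches direct enumeration: 29).

|A - A| = 29


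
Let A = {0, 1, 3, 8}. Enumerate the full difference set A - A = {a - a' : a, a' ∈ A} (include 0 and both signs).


A - A = {a - a' : a, a' ∈ A}.
Compute a - a' for each ordered pair (a, a'):
a = 0: 0-0=0, 0-1=-1, 0-3=-3, 0-8=-8
a = 1: 1-0=1, 1-1=0, 1-3=-2, 1-8=-7
a = 3: 3-0=3, 3-1=2, 3-3=0, 3-8=-5
a = 8: 8-0=8, 8-1=7, 8-3=5, 8-8=0
Collecting distinct values (and noting 0 appears from a-a):
A - A = {-8, -7, -5, -3, -2, -1, 0, 1, 2, 3, 5, 7, 8}
|A - A| = 13

A - A = {-8, -7, -5, -3, -2, -1, 0, 1, 2, 3, 5, 7, 8}


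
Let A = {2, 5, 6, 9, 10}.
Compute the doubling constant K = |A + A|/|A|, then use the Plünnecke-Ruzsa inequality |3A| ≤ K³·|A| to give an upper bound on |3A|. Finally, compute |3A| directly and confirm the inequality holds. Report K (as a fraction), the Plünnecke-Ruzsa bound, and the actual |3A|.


|A| = 5.
Step 1: Compute A + A by enumerating all 25 pairs.
A + A = {4, 7, 8, 10, 11, 12, 14, 15, 16, 18, 19, 20}, so |A + A| = 12.
Step 2: Doubling constant K = |A + A|/|A| = 12/5 = 12/5 ≈ 2.4000.
Step 3: Plünnecke-Ruzsa gives |3A| ≤ K³·|A| = (2.4000)³ · 5 ≈ 69.1200.
Step 4: Compute 3A = A + A + A directly by enumerating all triples (a,b,c) ∈ A³; |3A| = 22.
Step 5: Check 22 ≤ 69.1200? Yes ✓.

K = 12/5, Plünnecke-Ruzsa bound K³|A| ≈ 69.1200, |3A| = 22, inequality holds.


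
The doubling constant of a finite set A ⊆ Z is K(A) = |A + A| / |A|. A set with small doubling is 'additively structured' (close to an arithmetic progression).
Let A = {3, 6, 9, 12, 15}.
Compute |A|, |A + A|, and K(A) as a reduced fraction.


|A| = 5.
Compute A + A by enumerating all 25 pairs.
A + A = {6, 9, 12, 15, 18, 21, 24, 27, 30}, so |A + A| = 9.
K = |A + A| / |A| = 9/5 (already in lowest terms) ≈ 1.8000.
Reference: AP of size 5 gives K = 9/5 ≈ 1.8000; a fully generic set of size 5 gives K ≈ 3.0000.

|A| = 5, |A + A| = 9, K = 9/5.


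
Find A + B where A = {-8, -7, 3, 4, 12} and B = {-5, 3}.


A + B = {a + b : a ∈ A, b ∈ B}.
Enumerate all |A|·|B| = 5·2 = 10 pairs (a, b) and collect distinct sums.
a = -8: -8+-5=-13, -8+3=-5
a = -7: -7+-5=-12, -7+3=-4
a = 3: 3+-5=-2, 3+3=6
a = 4: 4+-5=-1, 4+3=7
a = 12: 12+-5=7, 12+3=15
Collecting distinct sums: A + B = {-13, -12, -5, -4, -2, -1, 6, 7, 15}
|A + B| = 9

A + B = {-13, -12, -5, -4, -2, -1, 6, 7, 15}


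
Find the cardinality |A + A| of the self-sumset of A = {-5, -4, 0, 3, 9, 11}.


A + A = {a + a' : a, a' ∈ A}; |A| = 6.
General bounds: 2|A| - 1 ≤ |A + A| ≤ |A|(|A|+1)/2, i.e. 11 ≤ |A + A| ≤ 21.
Lower bound 2|A|-1 is attained iff A is an arithmetic progression.
Enumerate sums a + a' for a ≤ a' (symmetric, so this suffices):
a = -5: -5+-5=-10, -5+-4=-9, -5+0=-5, -5+3=-2, -5+9=4, -5+11=6
a = -4: -4+-4=-8, -4+0=-4, -4+3=-1, -4+9=5, -4+11=7
a = 0: 0+0=0, 0+3=3, 0+9=9, 0+11=11
a = 3: 3+3=6, 3+9=12, 3+11=14
a = 9: 9+9=18, 9+11=20
a = 11: 11+11=22
Distinct sums: {-10, -9, -8, -5, -4, -2, -1, 0, 3, 4, 5, 6, 7, 9, 11, 12, 14, 18, 20, 22}
|A + A| = 20

|A + A| = 20


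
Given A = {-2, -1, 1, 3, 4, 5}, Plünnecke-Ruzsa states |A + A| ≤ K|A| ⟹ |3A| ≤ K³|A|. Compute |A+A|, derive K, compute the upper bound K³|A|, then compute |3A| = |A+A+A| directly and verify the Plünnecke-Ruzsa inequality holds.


|A| = 6.
Step 1: Compute A + A by enumerating all 36 pairs.
A + A = {-4, -3, -2, -1, 0, 1, 2, 3, 4, 5, 6, 7, 8, 9, 10}, so |A + A| = 15.
Step 2: Doubling constant K = |A + A|/|A| = 15/6 = 15/6 ≈ 2.5000.
Step 3: Plünnecke-Ruzsa gives |3A| ≤ K³·|A| = (2.5000)³ · 6 ≈ 93.7500.
Step 4: Compute 3A = A + A + A directly by enumerating all triples (a,b,c) ∈ A³; |3A| = 22.
Step 5: Check 22 ≤ 93.7500? Yes ✓.

K = 15/6, Plünnecke-Ruzsa bound K³|A| ≈ 93.7500, |3A| = 22, inequality holds.


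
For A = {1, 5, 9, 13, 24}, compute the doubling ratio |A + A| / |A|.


|A| = 5.
Compute A + A by enumerating all 25 pairs.
A + A = {2, 6, 10, 14, 18, 22, 25, 26, 29, 33, 37, 48}, so |A + A| = 12.
K = |A + A| / |A| = 12/5 (already in lowest terms) ≈ 2.4000.
Reference: AP of size 5 gives K = 9/5 ≈ 1.8000; a fully generic set of size 5 gives K ≈ 3.0000.

|A| = 5, |A + A| = 12, K = 12/5.


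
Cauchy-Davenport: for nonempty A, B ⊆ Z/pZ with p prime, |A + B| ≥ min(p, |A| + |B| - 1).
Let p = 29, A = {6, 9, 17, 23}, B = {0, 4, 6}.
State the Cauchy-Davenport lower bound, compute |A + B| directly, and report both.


Cauchy-Davenport: |A + B| ≥ min(p, |A| + |B| - 1) for A, B nonempty in Z/pZ.
|A| = 4, |B| = 3, p = 29.
CD lower bound = min(29, 4 + 3 - 1) = min(29, 6) = 6.
Compute A + B mod 29 directly:
a = 6: 6+0=6, 6+4=10, 6+6=12
a = 9: 9+0=9, 9+4=13, 9+6=15
a = 17: 17+0=17, 17+4=21, 17+6=23
a = 23: 23+0=23, 23+4=27, 23+6=0
A + B = {0, 6, 9, 10, 12, 13, 15, 17, 21, 23, 27}, so |A + B| = 11.
Verify: 11 ≥ 6? Yes ✓.

CD lower bound = 6, actual |A + B| = 11.


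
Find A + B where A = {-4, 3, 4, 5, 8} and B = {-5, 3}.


A + B = {a + b : a ∈ A, b ∈ B}.
Enumerate all |A|·|B| = 5·2 = 10 pairs (a, b) and collect distinct sums.
a = -4: -4+-5=-9, -4+3=-1
a = 3: 3+-5=-2, 3+3=6
a = 4: 4+-5=-1, 4+3=7
a = 5: 5+-5=0, 5+3=8
a = 8: 8+-5=3, 8+3=11
Collecting distinct sums: A + B = {-9, -2, -1, 0, 3, 6, 7, 8, 11}
|A + B| = 9

A + B = {-9, -2, -1, 0, 3, 6, 7, 8, 11}


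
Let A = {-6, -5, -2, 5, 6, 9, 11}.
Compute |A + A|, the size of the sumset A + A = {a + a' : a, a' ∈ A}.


A + A = {a + a' : a, a' ∈ A}; |A| = 7.
General bounds: 2|A| - 1 ≤ |A + A| ≤ |A|(|A|+1)/2, i.e. 13 ≤ |A + A| ≤ 28.
Lower bound 2|A|-1 is attained iff A is an arithmetic progression.
Enumerate sums a + a' for a ≤ a' (symmetric, so this suffices):
a = -6: -6+-6=-12, -6+-5=-11, -6+-2=-8, -6+5=-1, -6+6=0, -6+9=3, -6+11=5
a = -5: -5+-5=-10, -5+-2=-7, -5+5=0, -5+6=1, -5+9=4, -5+11=6
a = -2: -2+-2=-4, -2+5=3, -2+6=4, -2+9=7, -2+11=9
a = 5: 5+5=10, 5+6=11, 5+9=14, 5+11=16
a = 6: 6+6=12, 6+9=15, 6+11=17
a = 9: 9+9=18, 9+11=20
a = 11: 11+11=22
Distinct sums: {-12, -11, -10, -8, -7, -4, -1, 0, 1, 3, 4, 5, 6, 7, 9, 10, 11, 12, 14, 15, 16, 17, 18, 20, 22}
|A + A| = 25

|A + A| = 25


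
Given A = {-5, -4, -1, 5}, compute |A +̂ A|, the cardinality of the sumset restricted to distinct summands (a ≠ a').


Restricted sumset: A +̂ A = {a + a' : a ∈ A, a' ∈ A, a ≠ a'}.
Equivalently, take A + A and drop any sum 2a that is achievable ONLY as a + a for a ∈ A (i.e. sums representable only with equal summands).
Enumerate pairs (a, a') with a < a' (symmetric, so each unordered pair gives one sum; this covers all a ≠ a'):
  -5 + -4 = -9
  -5 + -1 = -6
  -5 + 5 = 0
  -4 + -1 = -5
  -4 + 5 = 1
  -1 + 5 = 4
Collected distinct sums: {-9, -6, -5, 0, 1, 4}
|A +̂ A| = 6
(Reference bound: |A +̂ A| ≥ 2|A| - 3 for |A| ≥ 2, with |A| = 4 giving ≥ 5.)

|A +̂ A| = 6


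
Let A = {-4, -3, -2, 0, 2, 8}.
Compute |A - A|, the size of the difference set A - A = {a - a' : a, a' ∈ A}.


A - A = {a - a' : a, a' ∈ A}; |A| = 6.
Bounds: 2|A|-1 ≤ |A - A| ≤ |A|² - |A| + 1, i.e. 11 ≤ |A - A| ≤ 31.
Note: 0 ∈ A - A always (from a - a). The set is symmetric: if d ∈ A - A then -d ∈ A - A.
Enumerate nonzero differences d = a - a' with a > a' (then include -d):
Positive differences: {1, 2, 3, 4, 5, 6, 8, 10, 11, 12}
Full difference set: {0} ∪ (positive diffs) ∪ (negative diffs).
|A - A| = 1 + 2·10 = 21 (matches direct enumeration: 21).

|A - A| = 21


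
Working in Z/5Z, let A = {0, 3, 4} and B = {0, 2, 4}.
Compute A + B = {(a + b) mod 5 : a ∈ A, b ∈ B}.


Work in Z/5Z: reduce every sum a + b modulo 5.
Enumerate all 9 pairs:
a = 0: 0+0=0, 0+2=2, 0+4=4
a = 3: 3+0=3, 3+2=0, 3+4=2
a = 4: 4+0=4, 4+2=1, 4+4=3
Distinct residues collected: {0, 1, 2, 3, 4}
|A + B| = 5 (out of 5 total residues).

A + B = {0, 1, 2, 3, 4}


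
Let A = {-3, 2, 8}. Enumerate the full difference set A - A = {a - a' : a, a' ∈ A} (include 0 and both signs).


A - A = {a - a' : a, a' ∈ A}.
Compute a - a' for each ordered pair (a, a'):
a = -3: -3--3=0, -3-2=-5, -3-8=-11
a = 2: 2--3=5, 2-2=0, 2-8=-6
a = 8: 8--3=11, 8-2=6, 8-8=0
Collecting distinct values (and noting 0 appears from a-a):
A - A = {-11, -6, -5, 0, 5, 6, 11}
|A - A| = 7

A - A = {-11, -6, -5, 0, 5, 6, 11}


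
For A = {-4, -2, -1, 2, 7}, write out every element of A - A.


A - A = {a - a' : a, a' ∈ A}.
Compute a - a' for each ordered pair (a, a'):
a = -4: -4--4=0, -4--2=-2, -4--1=-3, -4-2=-6, -4-7=-11
a = -2: -2--4=2, -2--2=0, -2--1=-1, -2-2=-4, -2-7=-9
a = -1: -1--4=3, -1--2=1, -1--1=0, -1-2=-3, -1-7=-8
a = 2: 2--4=6, 2--2=4, 2--1=3, 2-2=0, 2-7=-5
a = 7: 7--4=11, 7--2=9, 7--1=8, 7-2=5, 7-7=0
Collecting distinct values (and noting 0 appears from a-a):
A - A = {-11, -9, -8, -6, -5, -4, -3, -2, -1, 0, 1, 2, 3, 4, 5, 6, 8, 9, 11}
|A - A| = 19

A - A = {-11, -9, -8, -6, -5, -4, -3, -2, -1, 0, 1, 2, 3, 4, 5, 6, 8, 9, 11}


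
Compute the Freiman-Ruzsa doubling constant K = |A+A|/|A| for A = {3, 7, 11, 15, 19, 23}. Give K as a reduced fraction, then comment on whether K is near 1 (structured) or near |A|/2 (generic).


|A| = 6.
Compute A + A by enumerating all 36 pairs.
A + A = {6, 10, 14, 18, 22, 26, 30, 34, 38, 42, 46}, so |A + A| = 11.
K = |A + A| / |A| = 11/6 (already in lowest terms) ≈ 1.8333.
Reference: AP of size 6 gives K = 11/6 ≈ 1.8333; a fully generic set of size 6 gives K ≈ 3.5000.

|A| = 6, |A + A| = 11, K = 11/6.


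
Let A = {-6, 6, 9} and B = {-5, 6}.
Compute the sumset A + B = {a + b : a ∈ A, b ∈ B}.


A + B = {a + b : a ∈ A, b ∈ B}.
Enumerate all |A|·|B| = 3·2 = 6 pairs (a, b) and collect distinct sums.
a = -6: -6+-5=-11, -6+6=0
a = 6: 6+-5=1, 6+6=12
a = 9: 9+-5=4, 9+6=15
Collecting distinct sums: A + B = {-11, 0, 1, 4, 12, 15}
|A + B| = 6

A + B = {-11, 0, 1, 4, 12, 15}


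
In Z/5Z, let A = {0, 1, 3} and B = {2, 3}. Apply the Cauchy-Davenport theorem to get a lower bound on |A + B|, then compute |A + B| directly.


Cauchy-Davenport: |A + B| ≥ min(p, |A| + |B| - 1) for A, B nonempty in Z/pZ.
|A| = 3, |B| = 2, p = 5.
CD lower bound = min(5, 3 + 2 - 1) = min(5, 4) = 4.
Compute A + B mod 5 directly:
a = 0: 0+2=2, 0+3=3
a = 1: 1+2=3, 1+3=4
a = 3: 3+2=0, 3+3=1
A + B = {0, 1, 2, 3, 4}, so |A + B| = 5.
Verify: 5 ≥ 4? Yes ✓.

CD lower bound = 4, actual |A + B| = 5.


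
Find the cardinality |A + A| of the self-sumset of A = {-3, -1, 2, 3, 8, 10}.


A + A = {a + a' : a, a' ∈ A}; |A| = 6.
General bounds: 2|A| - 1 ≤ |A + A| ≤ |A|(|A|+1)/2, i.e. 11 ≤ |A + A| ≤ 21.
Lower bound 2|A|-1 is attained iff A is an arithmetic progression.
Enumerate sums a + a' for a ≤ a' (symmetric, so this suffices):
a = -3: -3+-3=-6, -3+-1=-4, -3+2=-1, -3+3=0, -3+8=5, -3+10=7
a = -1: -1+-1=-2, -1+2=1, -1+3=2, -1+8=7, -1+10=9
a = 2: 2+2=4, 2+3=5, 2+8=10, 2+10=12
a = 3: 3+3=6, 3+8=11, 3+10=13
a = 8: 8+8=16, 8+10=18
a = 10: 10+10=20
Distinct sums: {-6, -4, -2, -1, 0, 1, 2, 4, 5, 6, 7, 9, 10, 11, 12, 13, 16, 18, 20}
|A + A| = 19

|A + A| = 19


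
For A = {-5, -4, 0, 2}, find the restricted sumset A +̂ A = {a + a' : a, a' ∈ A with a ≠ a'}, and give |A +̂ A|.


Restricted sumset: A +̂ A = {a + a' : a ∈ A, a' ∈ A, a ≠ a'}.
Equivalently, take A + A and drop any sum 2a that is achievable ONLY as a + a for a ∈ A (i.e. sums representable only with equal summands).
Enumerate pairs (a, a') with a < a' (symmetric, so each unordered pair gives one sum; this covers all a ≠ a'):
  -5 + -4 = -9
  -5 + 0 = -5
  -5 + 2 = -3
  -4 + 0 = -4
  -4 + 2 = -2
  0 + 2 = 2
Collected distinct sums: {-9, -5, -4, -3, -2, 2}
|A +̂ A| = 6
(Reference bound: |A +̂ A| ≥ 2|A| - 3 for |A| ≥ 2, with |A| = 4 giving ≥ 5.)

|A +̂ A| = 6


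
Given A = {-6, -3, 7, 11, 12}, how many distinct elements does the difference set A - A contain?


A - A = {a - a' : a, a' ∈ A}; |A| = 5.
Bounds: 2|A|-1 ≤ |A - A| ≤ |A|² - |A| + 1, i.e. 9 ≤ |A - A| ≤ 21.
Note: 0 ∈ A - A always (from a - a). The set is symmetric: if d ∈ A - A then -d ∈ A - A.
Enumerate nonzero differences d = a - a' with a > a' (then include -d):
Positive differences: {1, 3, 4, 5, 10, 13, 14, 15, 17, 18}
Full difference set: {0} ∪ (positive diffs) ∪ (negative diffs).
|A - A| = 1 + 2·10 = 21 (matches direct enumeration: 21).

|A - A| = 21


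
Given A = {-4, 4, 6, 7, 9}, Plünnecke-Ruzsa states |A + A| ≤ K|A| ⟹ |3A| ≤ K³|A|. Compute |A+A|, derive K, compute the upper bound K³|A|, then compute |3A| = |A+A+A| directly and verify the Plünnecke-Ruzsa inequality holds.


|A| = 5.
Step 1: Compute A + A by enumerating all 25 pairs.
A + A = {-8, 0, 2, 3, 5, 8, 10, 11, 12, 13, 14, 15, 16, 18}, so |A + A| = 14.
Step 2: Doubling constant K = |A + A|/|A| = 14/5 = 14/5 ≈ 2.8000.
Step 3: Plünnecke-Ruzsa gives |3A| ≤ K³·|A| = (2.8000)³ · 5 ≈ 109.7600.
Step 4: Compute 3A = A + A + A directly by enumerating all triples (a,b,c) ∈ A³; |3A| = 26.
Step 5: Check 26 ≤ 109.7600? Yes ✓.

K = 14/5, Plünnecke-Ruzsa bound K³|A| ≈ 109.7600, |3A| = 26, inequality holds.


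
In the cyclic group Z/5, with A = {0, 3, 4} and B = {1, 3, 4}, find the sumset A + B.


Work in Z/5Z: reduce every sum a + b modulo 5.
Enumerate all 9 pairs:
a = 0: 0+1=1, 0+3=3, 0+4=4
a = 3: 3+1=4, 3+3=1, 3+4=2
a = 4: 4+1=0, 4+3=2, 4+4=3
Distinct residues collected: {0, 1, 2, 3, 4}
|A + B| = 5 (out of 5 total residues).

A + B = {0, 1, 2, 3, 4}


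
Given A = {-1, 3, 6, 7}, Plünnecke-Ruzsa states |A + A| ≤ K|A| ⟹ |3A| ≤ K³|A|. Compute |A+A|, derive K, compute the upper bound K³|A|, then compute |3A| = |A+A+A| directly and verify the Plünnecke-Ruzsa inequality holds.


|A| = 4.
Step 1: Compute A + A by enumerating all 16 pairs.
A + A = {-2, 2, 5, 6, 9, 10, 12, 13, 14}, so |A + A| = 9.
Step 2: Doubling constant K = |A + A|/|A| = 9/4 = 9/4 ≈ 2.2500.
Step 3: Plünnecke-Ruzsa gives |3A| ≤ K³·|A| = (2.2500)³ · 4 ≈ 45.5625.
Step 4: Compute 3A = A + A + A directly by enumerating all triples (a,b,c) ∈ A³; |3A| = 16.
Step 5: Check 16 ≤ 45.5625? Yes ✓.

K = 9/4, Plünnecke-Ruzsa bound K³|A| ≈ 45.5625, |3A| = 16, inequality holds.


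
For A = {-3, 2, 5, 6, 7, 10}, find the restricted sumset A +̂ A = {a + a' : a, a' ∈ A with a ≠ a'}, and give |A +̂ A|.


Restricted sumset: A +̂ A = {a + a' : a ∈ A, a' ∈ A, a ≠ a'}.
Equivalently, take A + A and drop any sum 2a that is achievable ONLY as a + a for a ∈ A (i.e. sums representable only with equal summands).
Enumerate pairs (a, a') with a < a' (symmetric, so each unordered pair gives one sum; this covers all a ≠ a'):
  -3 + 2 = -1
  -3 + 5 = 2
  -3 + 6 = 3
  -3 + 7 = 4
  -3 + 10 = 7
  2 + 5 = 7
  2 + 6 = 8
  2 + 7 = 9
  2 + 10 = 12
  5 + 6 = 11
  5 + 7 = 12
  5 + 10 = 15
  6 + 7 = 13
  6 + 10 = 16
  7 + 10 = 17
Collected distinct sums: {-1, 2, 3, 4, 7, 8, 9, 11, 12, 13, 15, 16, 17}
|A +̂ A| = 13
(Reference bound: |A +̂ A| ≥ 2|A| - 3 for |A| ≥ 2, with |A| = 6 giving ≥ 9.)

|A +̂ A| = 13


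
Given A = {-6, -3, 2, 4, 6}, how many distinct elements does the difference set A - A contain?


A - A = {a - a' : a, a' ∈ A}; |A| = 5.
Bounds: 2|A|-1 ≤ |A - A| ≤ |A|² - |A| + 1, i.e. 9 ≤ |A - A| ≤ 21.
Note: 0 ∈ A - A always (from a - a). The set is symmetric: if d ∈ A - A then -d ∈ A - A.
Enumerate nonzero differences d = a - a' with a > a' (then include -d):
Positive differences: {2, 3, 4, 5, 7, 8, 9, 10, 12}
Full difference set: {0} ∪ (positive diffs) ∪ (negative diffs).
|A - A| = 1 + 2·9 = 19 (matches direct enumeration: 19).

|A - A| = 19


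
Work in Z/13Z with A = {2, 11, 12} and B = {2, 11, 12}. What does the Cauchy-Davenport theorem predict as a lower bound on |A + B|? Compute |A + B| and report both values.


Cauchy-Davenport: |A + B| ≥ min(p, |A| + |B| - 1) for A, B nonempty in Z/pZ.
|A| = 3, |B| = 3, p = 13.
CD lower bound = min(13, 3 + 3 - 1) = min(13, 5) = 5.
Compute A + B mod 13 directly:
a = 2: 2+2=4, 2+11=0, 2+12=1
a = 11: 11+2=0, 11+11=9, 11+12=10
a = 12: 12+2=1, 12+11=10, 12+12=11
A + B = {0, 1, 4, 9, 10, 11}, so |A + B| = 6.
Verify: 6 ≥ 5? Yes ✓.

CD lower bound = 5, actual |A + B| = 6.


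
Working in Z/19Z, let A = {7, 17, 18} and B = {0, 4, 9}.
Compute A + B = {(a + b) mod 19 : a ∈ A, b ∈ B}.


Work in Z/19Z: reduce every sum a + b modulo 19.
Enumerate all 9 pairs:
a = 7: 7+0=7, 7+4=11, 7+9=16
a = 17: 17+0=17, 17+4=2, 17+9=7
a = 18: 18+0=18, 18+4=3, 18+9=8
Distinct residues collected: {2, 3, 7, 8, 11, 16, 17, 18}
|A + B| = 8 (out of 19 total residues).

A + B = {2, 3, 7, 8, 11, 16, 17, 18}


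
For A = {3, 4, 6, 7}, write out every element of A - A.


A - A = {a - a' : a, a' ∈ A}.
Compute a - a' for each ordered pair (a, a'):
a = 3: 3-3=0, 3-4=-1, 3-6=-3, 3-7=-4
a = 4: 4-3=1, 4-4=0, 4-6=-2, 4-7=-3
a = 6: 6-3=3, 6-4=2, 6-6=0, 6-7=-1
a = 7: 7-3=4, 7-4=3, 7-6=1, 7-7=0
Collecting distinct values (and noting 0 appears from a-a):
A - A = {-4, -3, -2, -1, 0, 1, 2, 3, 4}
|A - A| = 9

A - A = {-4, -3, -2, -1, 0, 1, 2, 3, 4}


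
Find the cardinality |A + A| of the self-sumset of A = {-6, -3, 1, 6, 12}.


A + A = {a + a' : a, a' ∈ A}; |A| = 5.
General bounds: 2|A| - 1 ≤ |A + A| ≤ |A|(|A|+1)/2, i.e. 9 ≤ |A + A| ≤ 15.
Lower bound 2|A|-1 is attained iff A is an arithmetic progression.
Enumerate sums a + a' for a ≤ a' (symmetric, so this suffices):
a = -6: -6+-6=-12, -6+-3=-9, -6+1=-5, -6+6=0, -6+12=6
a = -3: -3+-3=-6, -3+1=-2, -3+6=3, -3+12=9
a = 1: 1+1=2, 1+6=7, 1+12=13
a = 6: 6+6=12, 6+12=18
a = 12: 12+12=24
Distinct sums: {-12, -9, -6, -5, -2, 0, 2, 3, 6, 7, 9, 12, 13, 18, 24}
|A + A| = 15

|A + A| = 15


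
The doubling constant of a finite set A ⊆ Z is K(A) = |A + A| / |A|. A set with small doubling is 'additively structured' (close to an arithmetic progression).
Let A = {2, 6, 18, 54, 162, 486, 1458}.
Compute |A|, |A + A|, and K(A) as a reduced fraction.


|A| = 7.
Compute A + A by enumerating all 49 pairs.
A + A = {4, 8, 12, 20, 24, 36, 56, 60, 72, 108, 164, 168, 180, 216, 324, 488, 492, 504, 540, 648, 972, 1460, 1464, 1476, 1512, 1620, 1944, 2916}, so |A + A| = 28.
K = |A + A| / |A| = 28/7 = 4/1 ≈ 4.0000.
Reference: AP of size 7 gives K = 13/7 ≈ 1.8571; a fully generic set of size 7 gives K ≈ 4.0000.

|A| = 7, |A + A| = 28, K = 28/7 = 4/1.


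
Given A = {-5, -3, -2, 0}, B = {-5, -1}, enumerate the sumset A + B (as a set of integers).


A + B = {a + b : a ∈ A, b ∈ B}.
Enumerate all |A|·|B| = 4·2 = 8 pairs (a, b) and collect distinct sums.
a = -5: -5+-5=-10, -5+-1=-6
a = -3: -3+-5=-8, -3+-1=-4
a = -2: -2+-5=-7, -2+-1=-3
a = 0: 0+-5=-5, 0+-1=-1
Collecting distinct sums: A + B = {-10, -8, -7, -6, -5, -4, -3, -1}
|A + B| = 8

A + B = {-10, -8, -7, -6, -5, -4, -3, -1}


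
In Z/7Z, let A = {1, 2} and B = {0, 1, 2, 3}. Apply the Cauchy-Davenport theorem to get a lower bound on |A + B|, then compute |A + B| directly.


Cauchy-Davenport: |A + B| ≥ min(p, |A| + |B| - 1) for A, B nonempty in Z/pZ.
|A| = 2, |B| = 4, p = 7.
CD lower bound = min(7, 2 + 4 - 1) = min(7, 5) = 5.
Compute A + B mod 7 directly:
a = 1: 1+0=1, 1+1=2, 1+2=3, 1+3=4
a = 2: 2+0=2, 2+1=3, 2+2=4, 2+3=5
A + B = {1, 2, 3, 4, 5}, so |A + B| = 5.
Verify: 5 ≥ 5? Yes ✓.

CD lower bound = 5, actual |A + B| = 5.


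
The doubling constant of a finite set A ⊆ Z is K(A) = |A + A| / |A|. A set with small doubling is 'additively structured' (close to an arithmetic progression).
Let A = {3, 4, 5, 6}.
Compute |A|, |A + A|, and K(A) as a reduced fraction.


|A| = 4.
Compute A + A by enumerating all 16 pairs.
A + A = {6, 7, 8, 9, 10, 11, 12}, so |A + A| = 7.
K = |A + A| / |A| = 7/4 (already in lowest terms) ≈ 1.7500.
Reference: AP of size 4 gives K = 7/4 ≈ 1.7500; a fully generic set of size 4 gives K ≈ 2.5000.

|A| = 4, |A + A| = 7, K = 7/4.


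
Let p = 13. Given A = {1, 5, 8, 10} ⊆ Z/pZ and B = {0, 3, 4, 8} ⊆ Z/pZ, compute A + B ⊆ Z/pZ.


Work in Z/13Z: reduce every sum a + b modulo 13.
Enumerate all 16 pairs:
a = 1: 1+0=1, 1+3=4, 1+4=5, 1+8=9
a = 5: 5+0=5, 5+3=8, 5+4=9, 5+8=0
a = 8: 8+0=8, 8+3=11, 8+4=12, 8+8=3
a = 10: 10+0=10, 10+3=0, 10+4=1, 10+8=5
Distinct residues collected: {0, 1, 3, 4, 5, 8, 9, 10, 11, 12}
|A + B| = 10 (out of 13 total residues).

A + B = {0, 1, 3, 4, 5, 8, 9, 10, 11, 12}


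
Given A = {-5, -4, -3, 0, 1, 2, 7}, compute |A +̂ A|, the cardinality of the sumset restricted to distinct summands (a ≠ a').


Restricted sumset: A +̂ A = {a + a' : a ∈ A, a' ∈ A, a ≠ a'}.
Equivalently, take A + A and drop any sum 2a that is achievable ONLY as a + a for a ∈ A (i.e. sums representable only with equal summands).
Enumerate pairs (a, a') with a < a' (symmetric, so each unordered pair gives one sum; this covers all a ≠ a'):
  -5 + -4 = -9
  -5 + -3 = -8
  -5 + 0 = -5
  -5 + 1 = -4
  -5 + 2 = -3
  -5 + 7 = 2
  -4 + -3 = -7
  -4 + 0 = -4
  -4 + 1 = -3
  -4 + 2 = -2
  -4 + 7 = 3
  -3 + 0 = -3
  -3 + 1 = -2
  -3 + 2 = -1
  -3 + 7 = 4
  0 + 1 = 1
  0 + 2 = 2
  0 + 7 = 7
  1 + 2 = 3
  1 + 7 = 8
  2 + 7 = 9
Collected distinct sums: {-9, -8, -7, -5, -4, -3, -2, -1, 1, 2, 3, 4, 7, 8, 9}
|A +̂ A| = 15
(Reference bound: |A +̂ A| ≥ 2|A| - 3 for |A| ≥ 2, with |A| = 7 giving ≥ 11.)

|A +̂ A| = 15


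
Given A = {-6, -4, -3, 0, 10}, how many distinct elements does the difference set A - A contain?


A - A = {a - a' : a, a' ∈ A}; |A| = 5.
Bounds: 2|A|-1 ≤ |A - A| ≤ |A|² - |A| + 1, i.e. 9 ≤ |A - A| ≤ 21.
Note: 0 ∈ A - A always (from a - a). The set is symmetric: if d ∈ A - A then -d ∈ A - A.
Enumerate nonzero differences d = a - a' with a > a' (then include -d):
Positive differences: {1, 2, 3, 4, 6, 10, 13, 14, 16}
Full difference set: {0} ∪ (positive diffs) ∪ (negative diffs).
|A - A| = 1 + 2·9 = 19 (matches direct enumeration: 19).

|A - A| = 19


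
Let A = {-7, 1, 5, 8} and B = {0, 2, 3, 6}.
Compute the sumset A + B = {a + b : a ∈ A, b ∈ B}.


A + B = {a + b : a ∈ A, b ∈ B}.
Enumerate all |A|·|B| = 4·4 = 16 pairs (a, b) and collect distinct sums.
a = -7: -7+0=-7, -7+2=-5, -7+3=-4, -7+6=-1
a = 1: 1+0=1, 1+2=3, 1+3=4, 1+6=7
a = 5: 5+0=5, 5+2=7, 5+3=8, 5+6=11
a = 8: 8+0=8, 8+2=10, 8+3=11, 8+6=14
Collecting distinct sums: A + B = {-7, -5, -4, -1, 1, 3, 4, 5, 7, 8, 10, 11, 14}
|A + B| = 13

A + B = {-7, -5, -4, -1, 1, 3, 4, 5, 7, 8, 10, 11, 14}


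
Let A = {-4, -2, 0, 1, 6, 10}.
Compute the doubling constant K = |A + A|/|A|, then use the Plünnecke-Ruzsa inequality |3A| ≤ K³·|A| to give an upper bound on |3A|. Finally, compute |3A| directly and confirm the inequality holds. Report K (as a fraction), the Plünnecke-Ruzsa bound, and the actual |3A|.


|A| = 6.
Step 1: Compute A + A by enumerating all 36 pairs.
A + A = {-8, -6, -4, -3, -2, -1, 0, 1, 2, 4, 6, 7, 8, 10, 11, 12, 16, 20}, so |A + A| = 18.
Step 2: Doubling constant K = |A + A|/|A| = 18/6 = 18/6 ≈ 3.0000.
Step 3: Plünnecke-Ruzsa gives |3A| ≤ K³·|A| = (3.0000)³ · 6 ≈ 162.0000.
Step 4: Compute 3A = A + A + A directly by enumerating all triples (a,b,c) ∈ A³; |3A| = 33.
Step 5: Check 33 ≤ 162.0000? Yes ✓.

K = 18/6, Plünnecke-Ruzsa bound K³|A| ≈ 162.0000, |3A| = 33, inequality holds.


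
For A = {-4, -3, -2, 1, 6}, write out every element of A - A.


A - A = {a - a' : a, a' ∈ A}.
Compute a - a' for each ordered pair (a, a'):
a = -4: -4--4=0, -4--3=-1, -4--2=-2, -4-1=-5, -4-6=-10
a = -3: -3--4=1, -3--3=0, -3--2=-1, -3-1=-4, -3-6=-9
a = -2: -2--4=2, -2--3=1, -2--2=0, -2-1=-3, -2-6=-8
a = 1: 1--4=5, 1--3=4, 1--2=3, 1-1=0, 1-6=-5
a = 6: 6--4=10, 6--3=9, 6--2=8, 6-1=5, 6-6=0
Collecting distinct values (and noting 0 appears from a-a):
A - A = {-10, -9, -8, -5, -4, -3, -2, -1, 0, 1, 2, 3, 4, 5, 8, 9, 10}
|A - A| = 17

A - A = {-10, -9, -8, -5, -4, -3, -2, -1, 0, 1, 2, 3, 4, 5, 8, 9, 10}


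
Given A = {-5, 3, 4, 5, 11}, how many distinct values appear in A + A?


A + A = {a + a' : a, a' ∈ A}; |A| = 5.
General bounds: 2|A| - 1 ≤ |A + A| ≤ |A|(|A|+1)/2, i.e. 9 ≤ |A + A| ≤ 15.
Lower bound 2|A|-1 is attained iff A is an arithmetic progression.
Enumerate sums a + a' for a ≤ a' (symmetric, so this suffices):
a = -5: -5+-5=-10, -5+3=-2, -5+4=-1, -5+5=0, -5+11=6
a = 3: 3+3=6, 3+4=7, 3+5=8, 3+11=14
a = 4: 4+4=8, 4+5=9, 4+11=15
a = 5: 5+5=10, 5+11=16
a = 11: 11+11=22
Distinct sums: {-10, -2, -1, 0, 6, 7, 8, 9, 10, 14, 15, 16, 22}
|A + A| = 13

|A + A| = 13


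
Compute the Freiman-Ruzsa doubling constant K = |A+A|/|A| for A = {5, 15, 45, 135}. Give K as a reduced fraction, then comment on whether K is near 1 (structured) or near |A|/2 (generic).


|A| = 4.
Compute A + A by enumerating all 16 pairs.
A + A = {10, 20, 30, 50, 60, 90, 140, 150, 180, 270}, so |A + A| = 10.
K = |A + A| / |A| = 10/4 = 5/2 ≈ 2.5000.
Reference: AP of size 4 gives K = 7/4 ≈ 1.7500; a fully generic set of size 4 gives K ≈ 2.5000.

|A| = 4, |A + A| = 10, K = 10/4 = 5/2.


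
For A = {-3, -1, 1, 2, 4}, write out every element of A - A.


A - A = {a - a' : a, a' ∈ A}.
Compute a - a' for each ordered pair (a, a'):
a = -3: -3--3=0, -3--1=-2, -3-1=-4, -3-2=-5, -3-4=-7
a = -1: -1--3=2, -1--1=0, -1-1=-2, -1-2=-3, -1-4=-5
a = 1: 1--3=4, 1--1=2, 1-1=0, 1-2=-1, 1-4=-3
a = 2: 2--3=5, 2--1=3, 2-1=1, 2-2=0, 2-4=-2
a = 4: 4--3=7, 4--1=5, 4-1=3, 4-2=2, 4-4=0
Collecting distinct values (and noting 0 appears from a-a):
A - A = {-7, -5, -4, -3, -2, -1, 0, 1, 2, 3, 4, 5, 7}
|A - A| = 13

A - A = {-7, -5, -4, -3, -2, -1, 0, 1, 2, 3, 4, 5, 7}


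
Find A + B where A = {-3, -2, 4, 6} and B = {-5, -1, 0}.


A + B = {a + b : a ∈ A, b ∈ B}.
Enumerate all |A|·|B| = 4·3 = 12 pairs (a, b) and collect distinct sums.
a = -3: -3+-5=-8, -3+-1=-4, -3+0=-3
a = -2: -2+-5=-7, -2+-1=-3, -2+0=-2
a = 4: 4+-5=-1, 4+-1=3, 4+0=4
a = 6: 6+-5=1, 6+-1=5, 6+0=6
Collecting distinct sums: A + B = {-8, -7, -4, -3, -2, -1, 1, 3, 4, 5, 6}
|A + B| = 11

A + B = {-8, -7, -4, -3, -2, -1, 1, 3, 4, 5, 6}


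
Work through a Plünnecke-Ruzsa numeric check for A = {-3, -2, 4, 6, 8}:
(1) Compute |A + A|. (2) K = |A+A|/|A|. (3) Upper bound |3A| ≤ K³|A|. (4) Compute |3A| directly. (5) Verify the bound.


|A| = 5.
Step 1: Compute A + A by enumerating all 25 pairs.
A + A = {-6, -5, -4, 1, 2, 3, 4, 5, 6, 8, 10, 12, 14, 16}, so |A + A| = 14.
Step 2: Doubling constant K = |A + A|/|A| = 14/5 = 14/5 ≈ 2.8000.
Step 3: Plünnecke-Ruzsa gives |3A| ≤ K³·|A| = (2.8000)³ · 5 ≈ 109.7600.
Step 4: Compute 3A = A + A + A directly by enumerating all triples (a,b,c) ∈ A³; |3A| = 26.
Step 5: Check 26 ≤ 109.7600? Yes ✓.

K = 14/5, Plünnecke-Ruzsa bound K³|A| ≈ 109.7600, |3A| = 26, inequality holds.


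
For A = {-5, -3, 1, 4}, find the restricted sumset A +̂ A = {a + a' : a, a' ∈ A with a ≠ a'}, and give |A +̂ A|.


Restricted sumset: A +̂ A = {a + a' : a ∈ A, a' ∈ A, a ≠ a'}.
Equivalently, take A + A and drop any sum 2a that is achievable ONLY as a + a for a ∈ A (i.e. sums representable only with equal summands).
Enumerate pairs (a, a') with a < a' (symmetric, so each unordered pair gives one sum; this covers all a ≠ a'):
  -5 + -3 = -8
  -5 + 1 = -4
  -5 + 4 = -1
  -3 + 1 = -2
  -3 + 4 = 1
  1 + 4 = 5
Collected distinct sums: {-8, -4, -2, -1, 1, 5}
|A +̂ A| = 6
(Reference bound: |A +̂ A| ≥ 2|A| - 3 for |A| ≥ 2, with |A| = 4 giving ≥ 5.)

|A +̂ A| = 6


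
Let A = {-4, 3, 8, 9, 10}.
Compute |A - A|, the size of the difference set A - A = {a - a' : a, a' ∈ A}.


A - A = {a - a' : a, a' ∈ A}; |A| = 5.
Bounds: 2|A|-1 ≤ |A - A| ≤ |A|² - |A| + 1, i.e. 9 ≤ |A - A| ≤ 21.
Note: 0 ∈ A - A always (from a - a). The set is symmetric: if d ∈ A - A then -d ∈ A - A.
Enumerate nonzero differences d = a - a' with a > a' (then include -d):
Positive differences: {1, 2, 5, 6, 7, 12, 13, 14}
Full difference set: {0} ∪ (positive diffs) ∪ (negative diffs).
|A - A| = 1 + 2·8 = 17 (matches direct enumeration: 17).

|A - A| = 17


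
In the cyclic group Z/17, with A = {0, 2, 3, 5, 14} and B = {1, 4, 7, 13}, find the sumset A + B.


Work in Z/17Z: reduce every sum a + b modulo 17.
Enumerate all 20 pairs:
a = 0: 0+1=1, 0+4=4, 0+7=7, 0+13=13
a = 2: 2+1=3, 2+4=6, 2+7=9, 2+13=15
a = 3: 3+1=4, 3+4=7, 3+7=10, 3+13=16
a = 5: 5+1=6, 5+4=9, 5+7=12, 5+13=1
a = 14: 14+1=15, 14+4=1, 14+7=4, 14+13=10
Distinct residues collected: {1, 3, 4, 6, 7, 9, 10, 12, 13, 15, 16}
|A + B| = 11 (out of 17 total residues).

A + B = {1, 3, 4, 6, 7, 9, 10, 12, 13, 15, 16}


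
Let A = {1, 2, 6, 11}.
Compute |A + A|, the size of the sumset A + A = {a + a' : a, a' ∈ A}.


A + A = {a + a' : a, a' ∈ A}; |A| = 4.
General bounds: 2|A| - 1 ≤ |A + A| ≤ |A|(|A|+1)/2, i.e. 7 ≤ |A + A| ≤ 10.
Lower bound 2|A|-1 is attained iff A is an arithmetic progression.
Enumerate sums a + a' for a ≤ a' (symmetric, so this suffices):
a = 1: 1+1=2, 1+2=3, 1+6=7, 1+11=12
a = 2: 2+2=4, 2+6=8, 2+11=13
a = 6: 6+6=12, 6+11=17
a = 11: 11+11=22
Distinct sums: {2, 3, 4, 7, 8, 12, 13, 17, 22}
|A + A| = 9

|A + A| = 9


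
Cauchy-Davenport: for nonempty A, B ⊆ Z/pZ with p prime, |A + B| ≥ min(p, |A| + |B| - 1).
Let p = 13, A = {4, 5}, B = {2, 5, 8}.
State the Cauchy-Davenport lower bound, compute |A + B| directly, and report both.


Cauchy-Davenport: |A + B| ≥ min(p, |A| + |B| - 1) for A, B nonempty in Z/pZ.
|A| = 2, |B| = 3, p = 13.
CD lower bound = min(13, 2 + 3 - 1) = min(13, 4) = 4.
Compute A + B mod 13 directly:
a = 4: 4+2=6, 4+5=9, 4+8=12
a = 5: 5+2=7, 5+5=10, 5+8=0
A + B = {0, 6, 7, 9, 10, 12}, so |A + B| = 6.
Verify: 6 ≥ 4? Yes ✓.

CD lower bound = 4, actual |A + B| = 6.


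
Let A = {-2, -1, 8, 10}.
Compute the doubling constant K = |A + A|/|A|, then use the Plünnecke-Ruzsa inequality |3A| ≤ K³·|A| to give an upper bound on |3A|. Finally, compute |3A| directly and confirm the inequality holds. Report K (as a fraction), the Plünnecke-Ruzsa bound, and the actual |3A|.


|A| = 4.
Step 1: Compute A + A by enumerating all 16 pairs.
A + A = {-4, -3, -2, 6, 7, 8, 9, 16, 18, 20}, so |A + A| = 10.
Step 2: Doubling constant K = |A + A|/|A| = 10/4 = 10/4 ≈ 2.5000.
Step 3: Plünnecke-Ruzsa gives |3A| ≤ K³·|A| = (2.5000)³ · 4 ≈ 62.5000.
Step 4: Compute 3A = A + A + A directly by enumerating all triples (a,b,c) ∈ A³; |3A| = 19.
Step 5: Check 19 ≤ 62.5000? Yes ✓.

K = 10/4, Plünnecke-Ruzsa bound K³|A| ≈ 62.5000, |3A| = 19, inequality holds.


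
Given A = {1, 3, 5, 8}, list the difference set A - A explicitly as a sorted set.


A - A = {a - a' : a, a' ∈ A}.
Compute a - a' for each ordered pair (a, a'):
a = 1: 1-1=0, 1-3=-2, 1-5=-4, 1-8=-7
a = 3: 3-1=2, 3-3=0, 3-5=-2, 3-8=-5
a = 5: 5-1=4, 5-3=2, 5-5=0, 5-8=-3
a = 8: 8-1=7, 8-3=5, 8-5=3, 8-8=0
Collecting distinct values (and noting 0 appears from a-a):
A - A = {-7, -5, -4, -3, -2, 0, 2, 3, 4, 5, 7}
|A - A| = 11

A - A = {-7, -5, -4, -3, -2, 0, 2, 3, 4, 5, 7}


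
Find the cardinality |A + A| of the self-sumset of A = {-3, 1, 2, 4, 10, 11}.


A + A = {a + a' : a, a' ∈ A}; |A| = 6.
General bounds: 2|A| - 1 ≤ |A + A| ≤ |A|(|A|+1)/2, i.e. 11 ≤ |A + A| ≤ 21.
Lower bound 2|A|-1 is attained iff A is an arithmetic progression.
Enumerate sums a + a' for a ≤ a' (symmetric, so this suffices):
a = -3: -3+-3=-6, -3+1=-2, -3+2=-1, -3+4=1, -3+10=7, -3+11=8
a = 1: 1+1=2, 1+2=3, 1+4=5, 1+10=11, 1+11=12
a = 2: 2+2=4, 2+4=6, 2+10=12, 2+11=13
a = 4: 4+4=8, 4+10=14, 4+11=15
a = 10: 10+10=20, 10+11=21
a = 11: 11+11=22
Distinct sums: {-6, -2, -1, 1, 2, 3, 4, 5, 6, 7, 8, 11, 12, 13, 14, 15, 20, 21, 22}
|A + A| = 19

|A + A| = 19
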